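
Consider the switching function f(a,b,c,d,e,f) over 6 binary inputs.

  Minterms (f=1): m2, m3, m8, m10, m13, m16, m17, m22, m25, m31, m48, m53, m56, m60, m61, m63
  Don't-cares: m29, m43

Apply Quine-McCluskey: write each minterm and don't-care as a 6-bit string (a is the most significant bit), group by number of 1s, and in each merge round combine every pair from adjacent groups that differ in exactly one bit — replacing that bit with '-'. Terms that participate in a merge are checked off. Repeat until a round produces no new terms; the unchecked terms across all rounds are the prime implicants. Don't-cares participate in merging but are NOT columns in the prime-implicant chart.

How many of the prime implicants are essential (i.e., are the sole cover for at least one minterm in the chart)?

Round 0: 000010✓ 000011✓ 001000✓ 001010✓ 001101✓ 010000✓ 010001✓ 010110 011001✓ 011101✓ 011111✓ 101011 110000✓ 110101✓ 111000✓ 111100✓ 111101✓ 111111✓
Round 1: -10000 -11101✓ -11111✓ 0-1101 00-010 00001- 0010-0 01-001 01000- 011-01 0111-1✓ 11-000 11-101 111-00 1111-1✓ 11110-
Round 2: -111-1
PIs = {-10000, -111-1, 0-1101, 00-010, 00001-, 0010-0, 01-001, 01000-, 010110, 011-01, 101011, 11-000, 11-101, 111-00, 11110-}
Coverage chart:
  m2: 00-010,00001-
  m3: 00001- ←essential
  m8: 0010-0 ←essential
  m10: 00-010,0010-0
  m13: 0-1101 ←essential
  m16: -10000,01000-
  m17: 01-001,01000-
  m22: 010110 ←essential
  m25: 01-001,011-01
  m31: -111-1 ←essential
  m48: -10000,11-000
  m53: 11-101 ←essential
  m56: 11-000,111-00
  m60: 111-00,11110-
  m61: -111-1,11-101,11110-
  m63: -111-1 ←essential
Essential: -111-1, 0-1101, 00001-, 0010-0, 010110, 11-101

6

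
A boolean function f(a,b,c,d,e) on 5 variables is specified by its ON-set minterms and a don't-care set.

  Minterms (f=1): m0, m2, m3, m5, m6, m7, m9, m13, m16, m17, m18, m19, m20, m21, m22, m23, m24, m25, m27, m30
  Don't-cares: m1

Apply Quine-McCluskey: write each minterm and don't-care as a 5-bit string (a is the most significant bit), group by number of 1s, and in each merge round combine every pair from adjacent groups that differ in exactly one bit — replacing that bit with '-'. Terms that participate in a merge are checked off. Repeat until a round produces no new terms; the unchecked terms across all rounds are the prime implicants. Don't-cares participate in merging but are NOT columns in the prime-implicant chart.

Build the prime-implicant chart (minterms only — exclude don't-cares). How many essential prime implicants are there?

7

[col 0] 00000*, 00001*, 00010*, 00011*, 00101*, 00110*, 00111*, 01001*, 01101*, 10000*, 10001*, 10010*, 10011*, 10100*, 10101*, 10110*, 10111*, 11000*, 11001*, 11011*, 11110*
[col 1] -0000*, -0001*, -0010*, -0011*, -0101*, -0110*, -0111*, -1001*, 0-001*, 0-101*, 00-01*, 00-10*, 00-11*, 000-0*, 000-1*, 0000-*, 0001-*, 001-1*, 0011-*, 01-01*, 1-000*, 1-001*, 1-011*, 1-110, 10-00*, 10-01*, 10-10*, 10-11*, 100-0*, 100-1*, 1000-*, 1001-*, 101-0*, 101-1*, 1010-*, 1011-*, 110-1*, 1100-*
[col 2] --001, -0-01*, -0-10*, -0-11*, -00-0*, -00-1*, -000-*, -001-*, -01-1*, -011-*, 0--01, 00--1*, 00-1-*, 000--*, 1-0-1, 1-00-, 10--0*, 10--1*, 10-0-*, 10-1-*, 100--*, 101--*
[col 3] -0--1, -0-1-, -00--, 10---
Prime implicants: --001, -0--1, -0-1-, -00--, 0--01, 1-0-1, 1-00-, 1-110, 10---
PI chart (minterm → PIs covering it):
  0 | -00--  (sole → essential)
  2 | -0-1-,-00--
  3 | -0--1,-0-1-,-00--
  5 | -0--1,0--01
  6 | -0-1-  (sole → essential)
  7 | -0--1,-0-1-
  9 | --001,0--01
  13 | 0--01  (sole → essential)
  16 | -00--,1-00-,10---
  17 | --001,-0--1,-00--,1-0-1,1-00-,10---
  18 | -0-1-,-00--,10---
  19 | -0--1,-0-1-,-00--,1-0-1,10---
  20 | 10---  (sole → essential)
  21 | -0--1,10---
  22 | -0-1-,1-110,10---
  23 | -0--1,-0-1-,10---
  24 | 1-00-  (sole → essential)
  25 | --001,1-0-1,1-00-
  27 | 1-0-1  (sole → essential)
  30 | 1-110  (sole → essential)
Essential prime implicants: -0-1-, -00--, 0--01, 1-0-1, 1-00-, 1-110, 10---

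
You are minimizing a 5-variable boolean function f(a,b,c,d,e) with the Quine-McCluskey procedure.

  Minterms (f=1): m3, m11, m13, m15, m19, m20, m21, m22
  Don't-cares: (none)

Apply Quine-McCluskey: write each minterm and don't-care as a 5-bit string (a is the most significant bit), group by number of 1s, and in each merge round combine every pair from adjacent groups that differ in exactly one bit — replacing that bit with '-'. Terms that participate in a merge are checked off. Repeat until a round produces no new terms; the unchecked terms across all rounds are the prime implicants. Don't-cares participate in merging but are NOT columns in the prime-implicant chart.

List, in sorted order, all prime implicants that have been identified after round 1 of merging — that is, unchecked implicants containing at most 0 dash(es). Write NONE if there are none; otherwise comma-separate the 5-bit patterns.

NONE

[col 0] 00011*, 01011*, 01101*, 01111*, 10011*, 10100*, 10101*, 10110*
[col 1] -0011, 0-011, 01-11, 011-1, 101-0, 1010-
Prime implicants: -0011, 0-011, 01-11, 011-1, 101-0, 1010-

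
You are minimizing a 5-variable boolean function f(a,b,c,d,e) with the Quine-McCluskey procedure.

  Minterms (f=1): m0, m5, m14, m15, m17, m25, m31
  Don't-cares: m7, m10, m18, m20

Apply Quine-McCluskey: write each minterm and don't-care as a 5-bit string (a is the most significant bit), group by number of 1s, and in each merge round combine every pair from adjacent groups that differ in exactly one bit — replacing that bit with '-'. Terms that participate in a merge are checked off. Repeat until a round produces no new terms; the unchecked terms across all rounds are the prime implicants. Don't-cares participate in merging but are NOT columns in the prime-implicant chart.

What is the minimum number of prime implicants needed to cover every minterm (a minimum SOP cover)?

Round 0: 00000 00101✓ 00111✓ 01010✓ 01110✓ 01111✓ 10001✓ 10010 10100 11001✓ 11111✓
Round 1: -1111 0-111 001-1 01-10 0111- 1-001
PIs = {-1111, 0-111, 00000, 001-1, 01-10, 0111-, 1-001, 10010, 10100}
Coverage chart:
  m0: 00000 ←essential
  m5: 001-1 ←essential
  m14: 01-10,0111-
  m15: -1111,0-111,0111-
  m17: 1-001 ←essential
  m25: 1-001 ←essential
  m31: -1111 ←essential
Essential: -1111, 00000, 001-1, 1-001
Petrick residual → 01-10
Min cover (5 terms): bcde + a'b'c'd'e' + a'b'ce + a'bde' + ac'd'e

5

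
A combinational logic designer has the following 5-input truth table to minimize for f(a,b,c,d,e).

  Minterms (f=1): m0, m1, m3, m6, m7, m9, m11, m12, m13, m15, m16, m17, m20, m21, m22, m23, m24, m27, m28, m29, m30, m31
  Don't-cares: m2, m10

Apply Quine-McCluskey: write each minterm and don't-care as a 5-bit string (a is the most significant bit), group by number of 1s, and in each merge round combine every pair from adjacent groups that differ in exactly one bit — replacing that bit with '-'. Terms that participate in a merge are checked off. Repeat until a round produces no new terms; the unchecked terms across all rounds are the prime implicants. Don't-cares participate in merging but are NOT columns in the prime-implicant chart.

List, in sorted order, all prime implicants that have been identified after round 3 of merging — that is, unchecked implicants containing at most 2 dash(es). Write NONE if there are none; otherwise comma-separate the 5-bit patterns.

--111, -000-, -011-, -1-11, -11-1, -110-, 0--11, 0-0-1, 0-01-, 00-1-, 000--, 01--1, 1--00, 10-0-

Round 0: 00000✓ 00001✓ 00010✓ 00011✓ 00110✓ 00111✓ 01001✓ 01010✓ 01011✓ 01100✓ 01101✓ 01111✓ 10000✓ 10001✓ 10100✓ 10101✓ 10110✓ 10111✓ 11000✓ 11011✓ 11100✓ 11101✓ 11110✓ 11111✓
Round 1: -0000✓ -0001✓ -0110✓ -0111✓ -1011✓ -1100✓ -1101✓ -1111✓ 0-001✓ 0-010✓ 0-011✓ 0-111✓ 00-10✓ 00-11✓ 000-0✓ 000-1✓ 0000-✓ 0001-✓ 0011-✓ 01-01✓ 01-11✓ 010-1✓ 0101-✓ 011-1✓ 0110-✓ 1-000✓ 1-100✓ 1-101✓ 1-110✓ 1-111✓ 10-00✓ 10-01✓ 1000-✓ 101-0✓ 101-1✓ 1010-✓ 1011-✓ 11-00✓ 11-11✓ 111-0✓ 111-1✓ 1110-✓ 1111-✓
Round 2: --111 -000- -011- -1-11 -11-1 -110- 0--11 0-0-1 0-01- 00-1- 000-- 01--1 1--00 1-1-0✓ 1-1-1✓ 1-10-✓ 1-11-✓ 10-0- 101--✓ 111--✓
Round 3: 1-1--
PIs = {--111, -000-, -011-, -1-11, -11-1, -110-, 0--11, 0-0-1, 0-01-, 00-1-, 000--, 01--1, 1--00, 1-1--, 10-0-}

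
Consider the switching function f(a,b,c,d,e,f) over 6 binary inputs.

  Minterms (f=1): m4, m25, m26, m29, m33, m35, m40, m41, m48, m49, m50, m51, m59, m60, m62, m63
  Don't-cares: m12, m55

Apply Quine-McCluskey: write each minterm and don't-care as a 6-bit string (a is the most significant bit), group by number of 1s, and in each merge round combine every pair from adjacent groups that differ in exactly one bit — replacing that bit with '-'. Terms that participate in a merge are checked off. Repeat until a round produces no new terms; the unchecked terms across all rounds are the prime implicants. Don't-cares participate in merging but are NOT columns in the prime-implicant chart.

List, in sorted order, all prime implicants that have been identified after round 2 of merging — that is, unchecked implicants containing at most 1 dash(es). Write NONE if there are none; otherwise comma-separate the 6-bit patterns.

[col 0] 000100*, 001100*, 011001*, 011010, 011101*, 100001*, 100011*, 101000*, 101001*, 110000*, 110001*, 110010*, 110011*, 110111*, 111011*, 111100*, 111110*, 111111*
[col 1] 00-100, 011-01, 1-0001*, 1-0011*, 10-001, 1000-1*, 10100-, 11-011*, 11-111*, 110-11*, 1100-0*, 1100-1*, 11000-*, 11001-*, 111-11*, 1111-0, 11111-
[col 2] 1-00-1, 11--11, 1100--
Prime implicants: 00-100, 011-01, 011010, 1-00-1, 10-001, 10100-, 11--11, 1100--, 1111-0, 11111-

00-100, 011-01, 011010, 10-001, 10100-, 1111-0, 11111-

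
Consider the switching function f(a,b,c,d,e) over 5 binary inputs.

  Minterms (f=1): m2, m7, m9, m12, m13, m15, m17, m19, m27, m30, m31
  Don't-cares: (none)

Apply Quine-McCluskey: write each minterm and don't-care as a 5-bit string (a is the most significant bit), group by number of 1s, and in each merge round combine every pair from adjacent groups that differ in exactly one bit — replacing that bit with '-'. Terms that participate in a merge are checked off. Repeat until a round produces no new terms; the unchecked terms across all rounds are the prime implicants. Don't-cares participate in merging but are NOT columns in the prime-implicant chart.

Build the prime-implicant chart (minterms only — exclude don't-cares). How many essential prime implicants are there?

6

[col 0] 00010, 00111*, 01001*, 01100*, 01101*, 01111*, 10001*, 10011*, 11011*, 11110*, 11111*
[col 1] -1111, 0-111, 01-01, 011-1, 0110-, 1-011, 100-1, 11-11, 1111-
Prime implicants: -1111, 0-111, 00010, 01-01, 011-1, 0110-, 1-011, 100-1, 11-11, 1111-
PI chart (minterm → PIs covering it):
  2 | 00010  (sole → essential)
  7 | 0-111  (sole → essential)
  9 | 01-01  (sole → essential)
  12 | 0110-  (sole → essential)
  13 | 01-01,011-1,0110-
  15 | -1111,0-111,011-1
  17 | 100-1  (sole → essential)
  19 | 1-011,100-1
  27 | 1-011,11-11
  30 | 1111-  (sole → essential)
  31 | -1111,11-11,1111-
Essential prime implicants: 0-111, 00010, 01-01, 0110-, 100-1, 1111-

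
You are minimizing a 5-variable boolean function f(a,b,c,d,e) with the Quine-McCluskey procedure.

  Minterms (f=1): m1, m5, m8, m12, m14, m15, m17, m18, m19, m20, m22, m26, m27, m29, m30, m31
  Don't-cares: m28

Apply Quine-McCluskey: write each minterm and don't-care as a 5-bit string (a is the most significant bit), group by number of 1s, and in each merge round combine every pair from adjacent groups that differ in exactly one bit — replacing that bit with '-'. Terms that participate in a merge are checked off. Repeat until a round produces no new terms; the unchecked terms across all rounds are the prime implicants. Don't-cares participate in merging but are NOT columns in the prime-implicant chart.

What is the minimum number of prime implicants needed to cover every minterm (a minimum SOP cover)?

Round 0: 00001✓ 00101✓ 01000✓ 01100✓ 01110✓ 01111✓ 10001✓ 10010✓ 10011✓ 10100✓ 10110✓ 11010✓ 11011✓ 11100✓ 11101✓ 11110✓ 11111✓
Round 1: -0001 -1100✓ -1110✓ -1111✓ 00-01 01-00 011-0✓ 0111-✓ 1-010✓ 1-011✓ 1-100✓ 1-110✓ 10-10✓ 100-1 1001-✓ 101-0✓ 11-10✓ 11-11✓ 1101-✓ 111-0✓ 111-1✓ 1110-✓ 1111-✓
Round 2: -11-0 -111- 1--10 1-01- 1-1-0 11-1- 111--
PIs = {-0001, -11-0, -111-, 00-01, 01-00, 1--10, 1-01-, 1-1-0, 100-1, 11-1-, 111--}
Coverage chart:
  m1: -0001,00-01
  m5: 00-01 ←essential
  m8: 01-00 ←essential
  m12: -11-0,01-00
  m14: -11-0,-111-
  m15: -111- ←essential
  m17: -0001,100-1
  m18: 1--10,1-01-
  m19: 1-01-,100-1
  m20: 1-1-0 ←essential
  m22: 1--10,1-1-0
  m26: 1--10,1-01-,11-1-
  m27: 1-01-,11-1-
  m29: 111-- ←essential
  m30: -11-0,-111-,1--10,1-1-0,11-1-,111--
  m31: -111-,11-1-,111--
Essential: -111-, 00-01, 01-00, 1-1-0, 111--
Petrick residual → -0001, 1-01-
Min cover (7 terms): b'c'd'e + bcd + a'b'd'e + a'bd'e' + ac'd + ace' + abc

7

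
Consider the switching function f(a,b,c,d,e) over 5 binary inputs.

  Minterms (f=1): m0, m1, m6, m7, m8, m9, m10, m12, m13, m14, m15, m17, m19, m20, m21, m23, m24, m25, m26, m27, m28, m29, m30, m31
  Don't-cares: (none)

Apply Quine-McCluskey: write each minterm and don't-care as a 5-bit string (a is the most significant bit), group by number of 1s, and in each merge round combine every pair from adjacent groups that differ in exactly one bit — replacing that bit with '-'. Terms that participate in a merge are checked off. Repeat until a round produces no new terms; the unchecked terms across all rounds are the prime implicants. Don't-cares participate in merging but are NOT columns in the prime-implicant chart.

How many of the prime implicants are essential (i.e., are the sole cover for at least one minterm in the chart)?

Round 0: 00000✓ 00001✓ 00110✓ 00111✓ 01000✓ 01001✓ 01010✓ 01100✓ 01101✓ 01110✓ 01111✓ 10001✓ 10011✓ 10100✓ 10101✓ 10111✓ 11000✓ 11001✓ 11010✓ 11011✓ 11100✓ 11101✓ 11110✓ 11111✓
Round 1: -0001✓ -0111✓ -1000✓ -1001✓ -1010✓ -1100✓ -1101✓ -1110✓ -1111✓ 0-000✓ 0-001✓ 0-110✓ 0-111✓ 0000-✓ 0011-✓ 01-00✓ 01-01✓ 01-10✓ 010-0✓ 0100-✓ 011-0✓ 011-1✓ 0110-✓ 0111-✓ 1-001✓ 1-011✓ 1-100✓ 1-101✓ 1-111✓ 10-01✓ 10-11✓ 100-1✓ 101-1✓ 1010-✓ 11-00✓ 11-01✓ 11-10✓ 11-11✓ 110-0✓ 110-1✓ 1100-✓ 1101-✓ 111-0✓ 111-1✓ 1110-✓ 1111-✓
Round 2: --001 --111 -1-00✓ -1-01✓ -1-10✓ -10-0✓ -100-✓ -11-0✓ -11-1✓ -110-✓ -111-✓ 0-00- 0-11- 01--0✓ 01-0-✓ 011--✓ 1--01✓ 1--11✓ 1-0-1✓ 1-1-1✓ 1-10- 10--1✓ 11--0✓ 11--1✓ 11-0-✓ 11-1-✓ 110--✓ 111--✓
Round 3: -1--0 -1-0- -11-- 1---1 11---
PIs = {--001, --111, -1--0, -1-0-, -11--, 0-00-, 0-11-, 1---1, 1-10-, 11---}
Coverage chart:
  m0: 0-00- ←essential
  m1: --001,0-00-
  m6: 0-11- ←essential
  m7: --111,0-11-
  m8: -1--0,-1-0-,0-00-
  m9: --001,-1-0-,0-00-
  m10: -1--0 ←essential
  m12: -1--0,-1-0-,-11--
  m13: -1-0-,-11--
  m14: -1--0,-11--,0-11-
  m15: --111,-11--,0-11-
  m17: --001,1---1
  m19: 1---1 ←essential
  m20: 1-10- ←essential
  m21: 1---1,1-10-
  m23: --111,1---1
  m24: -1--0,-1-0-,11---
  m25: --001,-1-0-,1---1,11---
  m26: -1--0,11---
  m27: 1---1,11---
  m28: -1--0,-1-0-,-11--,1-10-,11---
  m29: -1-0-,-11--,1---1,1-10-,11---
  m30: -1--0,-11--,11---
  m31: --111,-11--,1---1,11---
Essential: -1--0, 0-00-, 0-11-, 1---1, 1-10-

5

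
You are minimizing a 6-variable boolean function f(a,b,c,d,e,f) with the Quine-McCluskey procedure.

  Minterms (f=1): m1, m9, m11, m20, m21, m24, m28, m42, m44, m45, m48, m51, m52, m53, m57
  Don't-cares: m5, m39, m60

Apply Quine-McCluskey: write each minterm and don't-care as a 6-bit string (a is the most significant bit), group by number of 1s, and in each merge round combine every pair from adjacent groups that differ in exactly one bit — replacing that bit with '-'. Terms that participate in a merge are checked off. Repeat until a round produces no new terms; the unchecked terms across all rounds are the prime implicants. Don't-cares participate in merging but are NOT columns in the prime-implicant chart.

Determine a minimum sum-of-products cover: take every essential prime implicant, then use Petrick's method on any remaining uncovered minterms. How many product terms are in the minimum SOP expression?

9

[col 0] 000001*, 000101*, 001001*, 001011*, 010100*, 010101*, 011000*, 011100*, 100111, 101010, 101100*, 101101*, 110000*, 110011, 110100*, 110101*, 111001, 111100*
[col 1] -10100*, -10101*, -11100*, 0-0101, 00-001, 000-01, 0010-1, 01-100*, 01010-*, 011-00, 1-1100, 10110-, 11-100*, 110-00, 11010-*
[col 2] -1-100, -1010-
Prime implicants: -1-100, -1010-, 0-0101, 00-001, 000-01, 0010-1, 011-00, 1-1100, 100111, 101010, 10110-, 110-00, 110011, 111001
PI chart (minterm → PIs covering it):
  1 | 00-001,000-01
  9 | 00-001,0010-1
  11 | 0010-1  (sole → essential)
  20 | -1-100,-1010-
  21 | -1010-,0-0101
  24 | 011-00  (sole → essential)
  28 | -1-100,011-00
  42 | 101010  (sole → essential)
  44 | 1-1100,10110-
  45 | 10110-  (sole → essential)
  48 | 110-00  (sole → essential)
  51 | 110011  (sole → essential)
  52 | -1-100,-1010-,110-00
  53 | -1010-  (sole → essential)
  57 | 111001  (sole → essential)
Essential prime implicants: -1010-, 0010-1, 011-00, 101010, 10110-, 110-00, 110011, 111001
Petrick residual → 00-001
Minimum SOP uses 9 PIs: bc'de' + a'b'd'e'f + a'b'cd'f + a'bce'f' + ab'cd'ef' + ab'cde' + abc'e'f' + abc'd'ef + abcd'e'f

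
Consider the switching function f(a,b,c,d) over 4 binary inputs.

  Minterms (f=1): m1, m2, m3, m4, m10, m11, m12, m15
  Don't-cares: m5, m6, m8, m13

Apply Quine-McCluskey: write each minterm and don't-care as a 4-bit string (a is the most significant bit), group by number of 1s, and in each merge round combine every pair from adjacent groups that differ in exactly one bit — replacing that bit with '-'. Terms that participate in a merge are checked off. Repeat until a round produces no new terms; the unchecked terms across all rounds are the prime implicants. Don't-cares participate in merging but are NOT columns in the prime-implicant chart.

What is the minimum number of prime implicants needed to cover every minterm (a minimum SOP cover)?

4

[col 0] 0001*, 0010*, 0011*, 0100*, 0101*, 0110*, 1000*, 1010*, 1011*, 1100*, 1101*, 1111*
[col 1] -010*, -011*, -100*, -101*, 0-01, 0-10, 00-1, 001-*, 01-0, 010-*, 1-00, 1-11, 10-0, 101-*, 11-1, 110-*
[col 2] -01-, -10-
Prime implicants: -01-, -10-, 0-01, 0-10, 00-1, 01-0, 1-00, 1-11, 10-0, 11-1
PI chart (minterm → PIs covering it):
  1 | 0-01,00-1
  2 | -01-,0-10
  3 | -01-,00-1
  4 | -10-,01-0
  10 | -01-,10-0
  11 | -01-,1-11
  12 | -10-,1-00
  15 | 1-11,11-1
(no essential prime implicants)
Petrick residual → -01-, -10-, 0-01, 1-11
Minimum SOP uses 4 PIs: b'c + bc' + a'c'd + acd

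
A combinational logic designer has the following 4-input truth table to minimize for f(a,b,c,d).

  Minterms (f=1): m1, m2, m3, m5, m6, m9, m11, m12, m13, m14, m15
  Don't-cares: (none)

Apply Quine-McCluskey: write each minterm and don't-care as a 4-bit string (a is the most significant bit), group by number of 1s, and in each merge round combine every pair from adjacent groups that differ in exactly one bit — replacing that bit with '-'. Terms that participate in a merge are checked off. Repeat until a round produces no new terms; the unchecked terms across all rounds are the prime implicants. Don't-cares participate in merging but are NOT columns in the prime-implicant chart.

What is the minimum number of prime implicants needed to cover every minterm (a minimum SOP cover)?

[col 0] 0001*, 0010*, 0011*, 0101*, 0110*, 1001*, 1011*, 1100*, 1101*, 1110*, 1111*
[col 1] -001*, -011*, -101*, -110, 0-01*, 0-10, 00-1*, 001-, 1-01*, 1-11*, 10-1*, 11-0*, 11-1*, 110-*, 111-*
[col 2] --01, -0-1, 1--1, 11--
Prime implicants: --01, -0-1, -110, 0-10, 001-, 1--1, 11--
PI chart (minterm → PIs covering it):
  1 | --01,-0-1
  2 | 0-10,001-
  3 | -0-1,001-
  5 | --01  (sole → essential)
  6 | -110,0-10
  9 | --01,-0-1,1--1
  11 | -0-1,1--1
  12 | 11--  (sole → essential)
  13 | --01,1--1,11--
  14 | -110,11--
  15 | 1--1,11--
Essential prime implicants: --01, 11--
Petrick residual → -0-1, 0-10
Minimum SOP uses 4 PIs: c'd + b'd + a'cd' + ab

4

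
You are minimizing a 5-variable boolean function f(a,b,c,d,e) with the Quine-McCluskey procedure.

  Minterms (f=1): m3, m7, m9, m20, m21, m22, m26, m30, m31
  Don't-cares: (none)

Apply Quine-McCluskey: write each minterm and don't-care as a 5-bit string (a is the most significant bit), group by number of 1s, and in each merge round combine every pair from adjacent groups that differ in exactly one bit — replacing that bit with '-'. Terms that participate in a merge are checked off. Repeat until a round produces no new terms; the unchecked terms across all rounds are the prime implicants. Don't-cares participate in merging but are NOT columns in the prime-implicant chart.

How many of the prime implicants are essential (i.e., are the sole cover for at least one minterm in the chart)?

5

[col 0] 00011*, 00111*, 01001, 10100*, 10101*, 10110*, 11010*, 11110*, 11111*
[col 1] 00-11, 1-110, 101-0, 1010-, 11-10, 1111-
Prime implicants: 00-11, 01001, 1-110, 101-0, 1010-, 11-10, 1111-
PI chart (minterm → PIs covering it):
  3 | 00-11  (sole → essential)
  7 | 00-11  (sole → essential)
  9 | 01001  (sole → essential)
  20 | 101-0,1010-
  21 | 1010-  (sole → essential)
  22 | 1-110,101-0
  26 | 11-10  (sole → essential)
  30 | 1-110,11-10,1111-
  31 | 1111-  (sole → essential)
Essential prime implicants: 00-11, 01001, 1010-, 11-10, 1111-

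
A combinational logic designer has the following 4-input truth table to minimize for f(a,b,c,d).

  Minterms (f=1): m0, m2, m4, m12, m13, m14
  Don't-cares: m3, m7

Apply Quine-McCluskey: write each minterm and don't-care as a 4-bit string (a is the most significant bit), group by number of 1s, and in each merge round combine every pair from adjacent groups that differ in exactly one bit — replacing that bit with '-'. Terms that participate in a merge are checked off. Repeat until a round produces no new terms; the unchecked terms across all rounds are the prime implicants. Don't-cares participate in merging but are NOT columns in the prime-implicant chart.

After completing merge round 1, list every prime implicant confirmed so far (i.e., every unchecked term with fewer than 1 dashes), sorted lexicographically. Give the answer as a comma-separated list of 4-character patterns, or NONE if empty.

NONE

Round 0: 0000✓ 0010✓ 0011✓ 0100✓ 0111✓ 1100✓ 1101✓ 1110✓
Round 1: -100 0-00 0-11 00-0 001- 11-0 110-
PIs = {-100, 0-00, 0-11, 00-0, 001-, 11-0, 110-}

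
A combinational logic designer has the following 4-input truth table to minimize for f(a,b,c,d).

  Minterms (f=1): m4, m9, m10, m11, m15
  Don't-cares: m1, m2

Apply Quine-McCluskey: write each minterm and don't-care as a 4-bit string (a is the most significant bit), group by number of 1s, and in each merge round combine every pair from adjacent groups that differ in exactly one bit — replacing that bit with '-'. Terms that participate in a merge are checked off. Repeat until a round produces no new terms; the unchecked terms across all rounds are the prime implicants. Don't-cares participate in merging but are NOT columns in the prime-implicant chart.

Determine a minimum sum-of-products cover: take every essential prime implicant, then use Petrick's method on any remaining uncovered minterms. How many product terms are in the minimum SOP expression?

[col 0] 0001*, 0010*, 0100, 1001*, 1010*, 1011*, 1111*
[col 1] -001, -010, 1-11, 10-1, 101-
Prime implicants: -001, -010, 0100, 1-11, 10-1, 101-
PI chart (minterm → PIs covering it):
  4 | 0100  (sole → essential)
  9 | -001,10-1
  10 | -010,101-
  11 | 1-11,10-1,101-
  15 | 1-11  (sole → essential)
Essential prime implicants: 0100, 1-11
Petrick residual → -001, -010
Minimum SOP uses 4 PIs: b'c'd + b'cd' + a'bc'd' + acd

4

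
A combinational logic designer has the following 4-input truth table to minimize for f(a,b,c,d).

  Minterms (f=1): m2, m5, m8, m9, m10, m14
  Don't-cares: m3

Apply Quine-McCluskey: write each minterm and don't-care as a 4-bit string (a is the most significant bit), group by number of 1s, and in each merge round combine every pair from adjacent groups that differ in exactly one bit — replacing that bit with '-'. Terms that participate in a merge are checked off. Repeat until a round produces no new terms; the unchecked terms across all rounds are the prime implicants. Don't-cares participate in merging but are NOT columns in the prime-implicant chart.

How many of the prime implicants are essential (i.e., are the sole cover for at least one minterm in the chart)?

[col 0] 0010*, 0011*, 0101, 1000*, 1001*, 1010*, 1110*
[col 1] -010, 001-, 1-10, 10-0, 100-
Prime implicants: -010, 001-, 0101, 1-10, 10-0, 100-
PI chart (minterm → PIs covering it):
  2 | -010,001-
  5 | 0101  (sole → essential)
  8 | 10-0,100-
  9 | 100-  (sole → essential)
  10 | -010,1-10,10-0
  14 | 1-10  (sole → essential)
Essential prime implicants: 0101, 1-10, 100-

3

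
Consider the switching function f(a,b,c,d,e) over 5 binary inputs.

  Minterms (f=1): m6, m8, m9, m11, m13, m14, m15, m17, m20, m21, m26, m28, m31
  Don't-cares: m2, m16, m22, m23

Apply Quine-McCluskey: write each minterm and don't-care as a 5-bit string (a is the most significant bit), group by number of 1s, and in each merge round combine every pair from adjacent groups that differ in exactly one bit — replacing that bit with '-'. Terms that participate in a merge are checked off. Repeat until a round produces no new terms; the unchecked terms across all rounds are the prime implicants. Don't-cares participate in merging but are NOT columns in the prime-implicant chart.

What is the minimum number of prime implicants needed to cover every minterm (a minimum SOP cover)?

size-2^0 implicants → 00010(✓)  00110(✓)  01000(✓)  01001(✓)  01011(✓)  01101(✓)  01110(✓)  01111(✓)  10000(✓)  10001(✓)  10100(✓)  10101(✓)  10110(✓)  10111(✓)  11010  11100(✓)  11111(✓)
size-2^1 implicants → -0110  -1111  0-110  00-10  01-01(✓)  01-11(✓)  010-1(✓)  0100-  011-1(✓)  0111-  1-100  1-111  10-00(✓)  10-01(✓)  1000-(✓)  101-0(✓)  101-1(✓)  1010-(✓)  1011-(✓)
size-2^2 implicants → 01--1  10-0-  101--
Unchecked terms (primes): -0110, -1111, 0-110, 00-10, 01--1, 0100-, 0111-, 1-100, 1-111, 10-0-, 101--, 11010
Minterm coverage:
  m6 ⊆ -0110,0-110,00-10
  m8 ⊆ 0100- [E]
  m9 ⊆ 01--1,0100-
  m11 ⊆ 01--1 [E]
  m13 ⊆ 01--1 [E]
  m14 ⊆ 0-110,0111-
  m15 ⊆ -1111,01--1,0111-
  m17 ⊆ 10-0- [E]
  m20 ⊆ 1-100,10-0-,101--
  m21 ⊆ 10-0-,101--
  m26 ⊆ 11010 [E]
  m28 ⊆ 1-100 [E]
  m31 ⊆ -1111,1-111
E = {01--1, 0100-, 1-100, 10-0-, 11010}
Petrick residual → -1111, 0-110
Cover = bcde + a'cde' + a'be + a'bc'd' + acd'e' + ab'd' + abc'de'  |cover|=7

7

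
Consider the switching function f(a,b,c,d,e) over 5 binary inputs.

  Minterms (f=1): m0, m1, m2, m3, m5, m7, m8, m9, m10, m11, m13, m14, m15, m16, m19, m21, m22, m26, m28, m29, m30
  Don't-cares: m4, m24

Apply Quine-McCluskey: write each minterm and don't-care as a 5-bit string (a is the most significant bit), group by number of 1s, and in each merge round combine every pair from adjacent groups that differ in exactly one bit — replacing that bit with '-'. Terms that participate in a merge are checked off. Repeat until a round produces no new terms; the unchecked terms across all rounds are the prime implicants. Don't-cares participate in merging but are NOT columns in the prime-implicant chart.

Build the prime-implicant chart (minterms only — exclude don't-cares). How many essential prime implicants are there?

6

[col 0] 00000*, 00001*, 00010*, 00011*, 00100*, 00101*, 00111*, 01000*, 01001*, 01010*, 01011*, 01101*, 01110*, 01111*, 10000*, 10011*, 10101*, 10110*, 11000*, 11010*, 11100*, 11101*, 11110*
[col 1] -0000*, -0011, -0101*, -1000*, -1010*, -1101*, -1110*, 0-000*, 0-001*, 0-010*, 0-011*, 0-101*, 0-111*, 00-00*, 00-01*, 00-11*, 000-0*, 000-1*, 0000-*, 0001-*, 001-1*, 0010-*, 01-01*, 01-10*, 01-11*, 010-0*, 010-1*, 0100-*, 0101-*, 011-1*, 0111-*, 1-000*, 1-101*, 1-110, 11-00*, 11-10*, 110-0*, 111-0*, 1110-
[col 2] --000, --101, -1-10, -10-0, 0--01*, 0--11*, 0-0-0*, 0-0-1*, 0-00-*, 0-01-*, 0-1-1*, 00--1*, 00-0-, 000--*, 01--1*, 01-1-, 010--*, 11--0
[col 3] 0---1, 0-0--
Prime implicants: --000, --101, -0011, -1-10, -10-0, 0---1, 0-0--, 00-0-, 01-1-, 1-110, 11--0, 1110-
PI chart (minterm → PIs covering it):
  0 | --000,0-0--,00-0-
  1 | 0---1,0-0--,00-0-
  2 | 0-0--  (sole → essential)
  3 | -0011,0---1,0-0--
  5 | --101,0---1,00-0-
  7 | 0---1  (sole → essential)
  8 | --000,-10-0,0-0--
  9 | 0---1,0-0--
  10 | -1-10,-10-0,0-0--,01-1-
  11 | 0---1,0-0--,01-1-
  13 | --101,0---1
  14 | -1-10,01-1-
  15 | 0---1,01-1-
  16 | --000  (sole → essential)
  19 | -0011  (sole → essential)
  21 | --101  (sole → essential)
  22 | 1-110  (sole → essential)
  26 | -1-10,-10-0,11--0
  28 | 11--0,1110-
  29 | --101,1110-
  30 | -1-10,1-110,11--0
Essential prime implicants: --000, --101, -0011, 0---1, 0-0--, 1-110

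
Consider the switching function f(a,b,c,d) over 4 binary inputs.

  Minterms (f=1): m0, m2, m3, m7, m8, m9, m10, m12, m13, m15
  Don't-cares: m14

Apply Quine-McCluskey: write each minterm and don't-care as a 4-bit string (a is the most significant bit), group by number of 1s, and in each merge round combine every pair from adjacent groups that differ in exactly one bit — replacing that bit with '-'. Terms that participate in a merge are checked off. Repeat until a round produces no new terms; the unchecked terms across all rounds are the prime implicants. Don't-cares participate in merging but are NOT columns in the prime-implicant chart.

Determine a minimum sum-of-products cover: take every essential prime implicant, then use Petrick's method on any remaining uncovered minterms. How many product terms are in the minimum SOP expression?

[col 0] 0000*, 0010*, 0011*, 0111*, 1000*, 1001*, 1010*, 1100*, 1101*, 1110*, 1111*
[col 1] -000*, -010*, -111, 0-11, 00-0*, 001-, 1-00*, 1-01*, 1-10*, 10-0*, 100-*, 11-0*, 11-1*, 110-*, 111-*
[col 2] -0-0, 1--0, 1-0-, 11--
Prime implicants: -0-0, -111, 0-11, 001-, 1--0, 1-0-, 11--
PI chart (minterm → PIs covering it):
  0 | -0-0  (sole → essential)
  2 | -0-0,001-
  3 | 0-11,001-
  7 | -111,0-11
  8 | -0-0,1--0,1-0-
  9 | 1-0-  (sole → essential)
  10 | -0-0,1--0
  12 | 1--0,1-0-,11--
  13 | 1-0-,11--
  15 | -111,11--
Essential prime implicants: -0-0, 1-0-
Petrick residual → -111, 0-11
Minimum SOP uses 4 PIs: b'd' + bcd + a'cd + ac'

4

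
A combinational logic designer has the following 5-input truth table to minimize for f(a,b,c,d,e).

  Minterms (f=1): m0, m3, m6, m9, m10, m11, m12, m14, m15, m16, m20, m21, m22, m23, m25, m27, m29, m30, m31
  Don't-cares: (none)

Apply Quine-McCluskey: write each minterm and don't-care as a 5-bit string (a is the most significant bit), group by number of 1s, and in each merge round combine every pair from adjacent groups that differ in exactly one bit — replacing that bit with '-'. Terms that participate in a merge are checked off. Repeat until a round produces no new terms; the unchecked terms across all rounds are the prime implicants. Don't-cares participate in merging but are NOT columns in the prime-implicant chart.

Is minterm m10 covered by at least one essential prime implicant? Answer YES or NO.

size-2^0 implicants → 00000(✓)  00011(✓)  00110(✓)  01001(✓)  01010(✓)  01011(✓)  01100(✓)  01110(✓)  01111(✓)  10000(✓)  10100(✓)  10101(✓)  10110(✓)  10111(✓)  11001(✓)  11011(✓)  11101(✓)  11110(✓)  11111(✓)
size-2^1 implicants → -0000  -0110(✓)  -1001(✓)  -1011(✓)  -1110(✓)  -1111(✓)  0-011  0-110(✓)  01-10(✓)  01-11(✓)  010-1(✓)  0101-(✓)  011-0  0111-(✓)  1-101(✓)  1-110(✓)  1-111(✓)  10-00  101-0(✓)  101-1(✓)  1010-(✓)  1011-(✓)  11-01(✓)  11-11(✓)  110-1(✓)  111-1(✓)  1111-(✓)
size-2^2 implicants → --110  -1-11  -10-1  -111-  01-1-  1-1-1  1-11-  101--  11--1
Unchecked terms (primes): --110, -0000, -1-11, -10-1, -111-, 0-011, 01-1-, 011-0, 1-1-1, 1-11-, 10-00, 101--, 11--1
Minterm coverage:
  m0 ⊆ -0000 [E]
  m3 ⊆ 0-011 [E]
  m6 ⊆ --110 [E]
  m9 ⊆ -10-1 [E]
  m10 ⊆ 01-1- [E]
  m11 ⊆ -1-11,-10-1,0-011,01-1-
  m12 ⊆ 011-0 [E]
  m14 ⊆ --110,-111-,01-1-,011-0
  m15 ⊆ -1-11,-111-,01-1-
  m16 ⊆ -0000,10-00
  m20 ⊆ 10-00,101--
  m21 ⊆ 1-1-1,101--
  m22 ⊆ --110,1-11-,101--
  m23 ⊆ 1-1-1,1-11-,101--
  m25 ⊆ -10-1,11--1
  m27 ⊆ -1-11,-10-1,11--1
  m29 ⊆ 1-1-1,11--1
  m30 ⊆ --110,-111-,1-11-
  m31 ⊆ -1-11,-111-,1-1-1,1-11-,11--1
E = {--110, -0000, -10-1, 0-011, 01-1-, 011-0}

YES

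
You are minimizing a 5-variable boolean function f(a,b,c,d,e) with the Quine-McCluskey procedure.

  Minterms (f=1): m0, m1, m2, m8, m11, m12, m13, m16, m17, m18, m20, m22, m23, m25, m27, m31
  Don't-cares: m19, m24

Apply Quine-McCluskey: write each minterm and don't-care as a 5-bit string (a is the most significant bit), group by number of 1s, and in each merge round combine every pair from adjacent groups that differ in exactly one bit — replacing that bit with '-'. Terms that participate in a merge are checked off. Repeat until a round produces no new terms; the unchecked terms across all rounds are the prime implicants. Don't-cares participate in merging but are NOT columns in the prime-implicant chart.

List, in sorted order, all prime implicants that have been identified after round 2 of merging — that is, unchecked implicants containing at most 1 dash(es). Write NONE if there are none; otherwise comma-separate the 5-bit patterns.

-1011, 01-00, 0110-

Round 0: 00000✓ 00001✓ 00010✓ 01000✓ 01011✓ 01100✓ 01101✓ 10000✓ 10001✓ 10010✓ 10011✓ 10100✓ 10110✓ 10111✓ 11000✓ 11001✓ 11011✓ 11111✓
Round 1: -0000✓ -0001✓ -0010✓ -1000✓ -1011 0-000✓ 000-0✓ 0000-✓ 01-00 0110- 1-000✓ 1-001✓ 1-011✓ 1-111✓ 10-00✓ 10-10✓ 10-11✓ 100-0✓ 100-1✓ 1000-✓ 1001-✓ 101-0✓ 1011-✓ 11-11✓ 110-1✓ 1100-✓
Round 2: --000 -00-0 -000- 1--11 1-0-1 1-00- 10--0 10-1- 100--
PIs = {--000, -00-0, -000-, -1011, 01-00, 0110-, 1--11, 1-0-1, 1-00-, 10--0, 10-1-, 100--}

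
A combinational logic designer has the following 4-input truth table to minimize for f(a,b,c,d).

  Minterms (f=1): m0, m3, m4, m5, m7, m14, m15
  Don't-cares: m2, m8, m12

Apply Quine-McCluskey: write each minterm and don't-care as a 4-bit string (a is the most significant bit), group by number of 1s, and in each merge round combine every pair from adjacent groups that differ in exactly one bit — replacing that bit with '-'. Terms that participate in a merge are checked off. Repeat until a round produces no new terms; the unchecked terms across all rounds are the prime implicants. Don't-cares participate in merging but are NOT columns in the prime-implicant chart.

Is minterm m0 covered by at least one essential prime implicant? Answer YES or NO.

size-2^0 implicants → 0000(✓)  0010(✓)  0011(✓)  0100(✓)  0101(✓)  0111(✓)  1000(✓)  1100(✓)  1110(✓)  1111(✓)
size-2^1 implicants → -000(✓)  -100(✓)  -111  0-00(✓)  0-11  00-0  001-  01-1  010-  1-00(✓)  11-0  111-
size-2^2 implicants → --00
Unchecked terms (primes): --00, -111, 0-11, 00-0, 001-, 01-1, 010-, 11-0, 111-
Minterm coverage:
  m0 ⊆ --00,00-0
  m3 ⊆ 0-11,001-
  m4 ⊆ --00,010-
  m5 ⊆ 01-1,010-
  m7 ⊆ -111,0-11,01-1
  m14 ⊆ 11-0,111-
  m15 ⊆ -111,111-
(no essential prime implicants)

NO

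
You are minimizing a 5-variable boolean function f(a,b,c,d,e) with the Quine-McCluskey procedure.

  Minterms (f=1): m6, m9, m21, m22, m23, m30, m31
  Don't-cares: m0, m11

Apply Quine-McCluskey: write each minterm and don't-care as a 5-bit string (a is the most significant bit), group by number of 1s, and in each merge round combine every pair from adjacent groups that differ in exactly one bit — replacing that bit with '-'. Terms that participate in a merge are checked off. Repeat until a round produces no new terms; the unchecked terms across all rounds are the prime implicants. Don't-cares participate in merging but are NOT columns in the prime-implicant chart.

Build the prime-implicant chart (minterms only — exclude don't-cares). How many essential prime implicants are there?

[col 0] 00000, 00110*, 01001*, 01011*, 10101*, 10110*, 10111*, 11110*, 11111*
[col 1] -0110, 010-1, 1-110*, 1-111*, 101-1, 1011-*, 1111-*
[col 2] 1-11-
Prime implicants: -0110, 00000, 010-1, 1-11-, 101-1
PI chart (minterm → PIs covering it):
  6 | -0110  (sole → essential)
  9 | 010-1  (sole → essential)
  21 | 101-1  (sole → essential)
  22 | -0110,1-11-
  23 | 1-11-,101-1
  30 | 1-11-  (sole → essential)
  31 | 1-11-  (sole → essential)
Essential prime implicants: -0110, 010-1, 1-11-, 101-1

4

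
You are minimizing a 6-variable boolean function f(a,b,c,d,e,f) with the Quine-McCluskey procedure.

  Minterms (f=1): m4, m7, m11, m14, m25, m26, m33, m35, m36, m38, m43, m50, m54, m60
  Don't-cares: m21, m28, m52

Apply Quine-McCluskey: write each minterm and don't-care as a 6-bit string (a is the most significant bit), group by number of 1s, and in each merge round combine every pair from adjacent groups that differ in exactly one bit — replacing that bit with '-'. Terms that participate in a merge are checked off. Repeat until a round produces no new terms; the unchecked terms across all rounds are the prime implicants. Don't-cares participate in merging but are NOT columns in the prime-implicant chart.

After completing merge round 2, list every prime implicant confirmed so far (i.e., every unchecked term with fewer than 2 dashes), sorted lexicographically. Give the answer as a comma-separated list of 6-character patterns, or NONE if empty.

-00100, -01011, -11100, 000111, 001110, 010101, 011001, 011010, 10-011, 1000-1, 11-100, 110-10

[col 0] 000100*, 000111, 001011*, 001110, 010101, 011001, 011010, 011100*, 100001*, 100011*, 100100*, 100110*, 101011*, 110010*, 110100*, 110110*, 111100*
[col 1] -00100, -01011, -11100, 1-0100*, 1-0110*, 10-011, 1000-1, 1001-0*, 11-100, 110-10, 1101-0*
[col 2] 1-01-0
Prime implicants: -00100, -01011, -11100, 000111, 001110, 010101, 011001, 011010, 1-01-0, 10-011, 1000-1, 11-100, 110-10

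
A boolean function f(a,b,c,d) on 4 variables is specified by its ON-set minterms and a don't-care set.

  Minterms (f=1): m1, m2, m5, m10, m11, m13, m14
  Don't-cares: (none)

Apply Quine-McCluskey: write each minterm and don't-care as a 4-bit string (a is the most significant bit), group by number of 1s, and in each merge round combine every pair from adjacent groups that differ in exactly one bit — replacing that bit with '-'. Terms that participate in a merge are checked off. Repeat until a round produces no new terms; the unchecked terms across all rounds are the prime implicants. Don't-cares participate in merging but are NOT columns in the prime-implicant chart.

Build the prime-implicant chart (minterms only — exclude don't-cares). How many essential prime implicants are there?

size-2^0 implicants → 0001(✓)  0010(✓)  0101(✓)  1010(✓)  1011(✓)  1101(✓)  1110(✓)
size-2^1 implicants → -010  -101  0-01  1-10  101-
Unchecked terms (primes): -010, -101, 0-01, 1-10, 101-
Minterm coverage:
  m1 ⊆ 0-01 [E]
  m2 ⊆ -010 [E]
  m5 ⊆ -101,0-01
  m10 ⊆ -010,1-10,101-
  m11 ⊆ 101- [E]
  m13 ⊆ -101 [E]
  m14 ⊆ 1-10 [E]
E = {-010, -101, 0-01, 1-10, 101-}

5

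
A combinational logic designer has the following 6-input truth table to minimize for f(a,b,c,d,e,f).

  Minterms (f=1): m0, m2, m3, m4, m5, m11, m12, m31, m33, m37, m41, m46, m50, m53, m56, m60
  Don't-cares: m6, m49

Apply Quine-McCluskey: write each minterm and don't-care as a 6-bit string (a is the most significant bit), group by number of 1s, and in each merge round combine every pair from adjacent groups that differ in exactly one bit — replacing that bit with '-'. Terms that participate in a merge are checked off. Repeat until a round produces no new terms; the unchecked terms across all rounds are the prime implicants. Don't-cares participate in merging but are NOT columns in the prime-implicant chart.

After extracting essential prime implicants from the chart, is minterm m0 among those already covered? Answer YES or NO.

Round 0: 000000✓ 000010✓ 000011✓ 000100✓ 000101✓ 000110✓ 001011✓ 001100✓ 011111 100001✓ 100101✓ 101001✓ 101110 110001✓ 110010 110101✓ 111000✓ 111100✓
Round 1: -00101 00-011 00-100 000-00✓ 000-10✓ 0000-0✓ 00001- 0001-0✓ 00010- 1-0001✓ 1-0101✓ 10-001 100-01✓ 110-01✓ 111-00
Round 2: 000--0 1-0-01
PIs = {-00101, 00-011, 00-100, 000--0, 00001-, 00010-, 011111, 1-0-01, 10-001, 101110, 110010, 111-00}
Coverage chart:
  m0: 000--0 ←essential
  m2: 000--0,00001-
  m3: 00-011,00001-
  m4: 00-100,000--0,00010-
  m5: -00101,00010-
  m11: 00-011 ←essential
  m12: 00-100 ←essential
  m31: 011111 ←essential
  m33: 1-0-01,10-001
  m37: -00101,1-0-01
  m41: 10-001 ←essential
  m46: 101110 ←essential
  m50: 110010 ←essential
  m53: 1-0-01 ←essential
  m56: 111-00 ←essential
  m60: 111-00 ←essential
Essential: 00-011, 00-100, 000--0, 011111, 1-0-01, 10-001, 101110, 110010, 111-00

YES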